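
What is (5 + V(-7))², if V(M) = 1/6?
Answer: 961/36 ≈ 26.694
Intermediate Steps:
V(M) = ⅙
(5 + V(-7))² = (5 + ⅙)² = (31/6)² = 961/36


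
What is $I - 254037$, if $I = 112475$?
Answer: $-141562$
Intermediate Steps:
$I - 254037 = 112475 - 254037 = -141562$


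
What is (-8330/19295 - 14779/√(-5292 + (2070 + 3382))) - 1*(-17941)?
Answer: 4072509/227 - 14779*√10/40 ≈ 16772.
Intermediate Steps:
(-8330/19295 - 14779/√(-5292 + (2070 + 3382))) - 1*(-17941) = (-8330*1/19295 - 14779/√(-5292 + 5452)) + 17941 = (-98/227 - 14779*√10/40) + 17941 = 4072509/227 - 14779*√10/40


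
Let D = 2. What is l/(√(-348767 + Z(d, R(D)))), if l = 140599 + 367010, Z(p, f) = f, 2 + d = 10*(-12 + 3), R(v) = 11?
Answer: -169203*I*√87189/58126 ≈ -859.54*I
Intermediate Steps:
d = -92 (d = -2 + 10*(-12 + 3) = -2 + 10*(-9) = -2 - 90 = -92)
l = 507609
l/(√(-348767 + Z(d, R(D)))) = 507609/(√(-348767 + 11)) = 507609/(√(-348756)) = 507609/((2*I*√87189)) = 507609*(-I*√87189/174378) = -169203*I*√87189/58126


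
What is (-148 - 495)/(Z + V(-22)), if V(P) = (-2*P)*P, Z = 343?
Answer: 643/625 ≈ 1.0288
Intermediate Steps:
V(P) = -2*P²
(-148 - 495)/(Z + V(-22)) = (-148 - 495)/(343 - 2*(-22)²) = -643/(343 - 2*484) = -643/(343 - 968) = -643/(-625) = -643*(-1/625) = 643/625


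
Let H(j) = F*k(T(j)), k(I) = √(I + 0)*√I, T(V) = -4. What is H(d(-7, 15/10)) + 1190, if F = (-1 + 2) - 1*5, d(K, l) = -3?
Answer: 1206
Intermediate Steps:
F = -4 (F = 1 - 5 = -4)
k(I) = I (k(I) = √I*√I = I)
H(j) = 16 (H(j) = -4*(-4) = 16)
H(d(-7, 15/10)) + 1190 = 16 + 1190 = 1206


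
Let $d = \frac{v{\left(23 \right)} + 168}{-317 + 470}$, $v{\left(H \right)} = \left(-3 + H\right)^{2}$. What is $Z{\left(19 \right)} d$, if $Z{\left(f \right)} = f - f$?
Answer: $0$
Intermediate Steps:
$Z{\left(f \right)} = 0$
$d = \frac{568}{153}$ ($d = \frac{\left(-3 + 23\right)^{2} + 168}{-317 + 470} = \frac{20^{2} + 168}{153} = \left(400 + 168\right) \frac{1}{153} = 568 \cdot \frac{1}{153} = \frac{568}{153} \approx 3.7124$)
$Z{\left(19 \right)} d = 0 \cdot \frac{568}{153} = 0$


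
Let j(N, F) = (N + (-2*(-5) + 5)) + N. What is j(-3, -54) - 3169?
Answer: -3160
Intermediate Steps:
j(N, F) = 15 + 2*N (j(N, F) = (N + (10 + 5)) + N = (N + 15) + N = (15 + N) + N = 15 + 2*N)
j(-3, -54) - 3169 = (15 + 2*(-3)) - 3169 = (15 - 6) - 3169 = 9 - 3169 = -3160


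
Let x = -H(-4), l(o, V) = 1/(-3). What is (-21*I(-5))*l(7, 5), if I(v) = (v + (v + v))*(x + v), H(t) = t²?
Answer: 2205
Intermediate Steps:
l(o, V) = -⅓
x = -16 (x = -1*(-4)² = -1*16 = -16)
I(v) = 3*v*(-16 + v) (I(v) = (v + (v + v))*(-16 + v) = (v + 2*v)*(-16 + v) = (3*v)*(-16 + v) = 3*v*(-16 + v))
(-21*I(-5))*l(7, 5) = -63*(-5)*(-16 - 5)*(-⅓) = -63*(-5)*(-21)*(-⅓) = -21*315*(-⅓) = -6615*(-⅓) = 2205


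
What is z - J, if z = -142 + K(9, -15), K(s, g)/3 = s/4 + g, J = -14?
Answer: -665/4 ≈ -166.25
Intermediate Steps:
K(s, g) = 3*g + 3*s/4 (K(s, g) = 3*(s/4 + g) = 3*(g + s/4) = 3*g + 3*s/4)
z = -721/4 (z = -142 + (3*(-15) + (¾)*9) = -142 + (-45 + 27/4) = -142 - 153/4 = -721/4 ≈ -180.25)
z - J = -721/4 - (-14) = -721/4 - 1*(-14) = -721/4 + 14 = -665/4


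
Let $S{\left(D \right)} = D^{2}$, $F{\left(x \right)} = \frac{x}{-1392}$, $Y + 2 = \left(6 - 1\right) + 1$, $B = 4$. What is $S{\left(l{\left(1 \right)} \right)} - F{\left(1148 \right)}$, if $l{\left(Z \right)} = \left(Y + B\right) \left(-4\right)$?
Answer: $\frac{356639}{348} \approx 1024.8$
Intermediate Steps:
$Y = 4$ ($Y = -2 + \left(\left(6 - 1\right) + 1\right) = -2 + \left(5 + 1\right) = -2 + 6 = 4$)
$F{\left(x \right)} = - \frac{x}{1392}$ ($F{\left(x \right)} = x \left(- \frac{1}{1392}\right) = - \frac{x}{1392}$)
$l{\left(Z \right)} = -32$ ($l{\left(Z \right)} = \left(4 + 4\right) \left(-4\right) = 8 \left(-4\right) = -32$)
$S{\left(l{\left(1 \right)} \right)} - F{\left(1148 \right)} = \left(-32\right)^{2} - \left(- \frac{1}{1392}\right) 1148 = 1024 - - \frac{287}{348} = 1024 + \frac{287}{348} = \frac{356639}{348}$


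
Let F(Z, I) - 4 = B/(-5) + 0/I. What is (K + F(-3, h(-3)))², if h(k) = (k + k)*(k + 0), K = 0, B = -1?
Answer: 441/25 ≈ 17.640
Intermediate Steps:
h(k) = 2*k² (h(k) = (2*k)*k = 2*k²)
F(Z, I) = 21/5 (F(Z, I) = 4 + (-1/(-5) + 0/I) = 4 + (-1*(-⅕) + 0) = 4 + (⅕ + 0) = 4 + ⅕ = 21/5)
(K + F(-3, h(-3)))² = (0 + 21/5)² = (21/5)² = 441/25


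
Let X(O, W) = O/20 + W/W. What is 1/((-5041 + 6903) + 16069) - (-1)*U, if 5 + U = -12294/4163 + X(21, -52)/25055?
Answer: -297486638130727/37405487928300 ≈ -7.9530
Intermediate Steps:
X(O, W) = 1 + O/20 (X(O, W) = O*(1/20) + 1 = O/20 + 1 = 1 + O/20)
U = -16590749217/2086079300 (U = -5 + (-12294/4163 + (1 + (1/20)*21)/25055) = -5 + (-12294*1/4163 + (1 + 21/20)*(1/25055)) = -5 + (-12294/4163 + (41/20)*(1/25055)) = -5 + (-12294/4163 + 41/501100) = -5 - 6160352717/2086079300 = -16590749217/2086079300 ≈ -7.9531)
1/((-5041 + 6903) + 16069) - (-1)*U = 1/((-5041 + 6903) + 16069) - (-1)*(-16590749217)/2086079300 = 1/(1862 + 16069) - 1*16590749217/2086079300 = 1/17931 - 16590749217/2086079300 = -297486638130727/37405487928300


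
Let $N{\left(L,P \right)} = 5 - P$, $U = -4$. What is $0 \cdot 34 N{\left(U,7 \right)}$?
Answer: $0$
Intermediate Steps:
$0 \cdot 34 N{\left(U,7 \right)} = 0 \cdot 34 \left(5 - 7\right) = 0 \left(5 - 7\right) = 0 \left(-2\right) = 0$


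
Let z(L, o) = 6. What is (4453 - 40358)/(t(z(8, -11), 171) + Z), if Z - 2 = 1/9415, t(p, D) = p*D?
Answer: -338045575/9678621 ≈ -34.927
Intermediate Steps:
t(p, D) = D*p
Z = 18831/9415 (Z = 2 + 1/9415 = 18831/9415 ≈ 2.0001)
(4453 - 40358)/(t(z(8, -11), 171) + Z) = (4453 - 40358)/(171*6 + 18831/9415) = -35905/(1026 + 18831/9415) = -35905/9678621/9415 = -35905*9415/9678621 = -338045575/9678621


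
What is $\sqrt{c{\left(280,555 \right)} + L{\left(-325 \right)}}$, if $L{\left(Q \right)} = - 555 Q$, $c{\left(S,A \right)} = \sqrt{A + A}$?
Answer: $\sqrt{180375 + \sqrt{1110}} \approx 424.75$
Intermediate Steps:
$c{\left(S,A \right)} = \sqrt{2} \sqrt{A}$ ($c{\left(S,A \right)} = \sqrt{2 A} = \sqrt{2} \sqrt{A}$)
$\sqrt{c{\left(280,555 \right)} + L{\left(-325 \right)}} = \sqrt{\sqrt{2} \sqrt{555} - -180375} = \sqrt{\sqrt{1110} + 180375} = \sqrt{180375 + \sqrt{1110}}$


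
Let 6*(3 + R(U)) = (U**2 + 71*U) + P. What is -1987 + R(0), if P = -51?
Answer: -3997/2 ≈ -1998.5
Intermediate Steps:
R(U) = -23/2 + U**2/6 + 71*U/6 (R(U) = -3 + ((U**2 + 71*U) - 51)/6 = -3 + (-51 + U**2 + 71*U)/6 = -3 + (-17/2 + U**2/6 + 71*U/6) = -23/2 + U**2/6 + 71*U/6)
-1987 + R(0) = -1987 + (-23/2 + (1/6)*0**2 + (71/6)*0) = -1987 + (-23/2 + (1/6)*0 + 0) = -1987 + (-23/2 + 0 + 0) = -1987 - 23/2 = -3997/2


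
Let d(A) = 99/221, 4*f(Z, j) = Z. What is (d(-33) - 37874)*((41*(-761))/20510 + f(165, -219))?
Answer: -2728090528403/1813084 ≈ -1.5047e+6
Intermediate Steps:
f(Z, j) = Z/4
d(A) = 99/221 (d(A) = 99*(1/221) = 99/221)
(d(-33) - 37874)*((41*(-761))/20510 + f(165, -219)) = (99/221 - 37874)*((41*(-761))/20510 + (1/4)*165) = -8370055*(-31201*1/20510 + 165/4)/221 = -8370055*(-31201/20510 + 165/4)/221 = -8370055/221*1629673/41020 = -2728090528403/1813084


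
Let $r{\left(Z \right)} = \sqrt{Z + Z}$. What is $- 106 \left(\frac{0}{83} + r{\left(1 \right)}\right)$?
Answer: $- 106 \sqrt{2} \approx -149.91$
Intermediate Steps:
$r{\left(Z \right)} = \sqrt{2} \sqrt{Z}$ ($r{\left(Z \right)} = \sqrt{2 Z} = \sqrt{2} \sqrt{Z}$)
$- 106 \left(\frac{0}{83} + r{\left(1 \right)}\right) = - 106 \left(\frac{0}{83} + \sqrt{2} \sqrt{1}\right) = - 106 \left(0 \cdot \frac{1}{83} + \sqrt{2} \cdot 1\right) = - 106 \left(0 + \sqrt{2}\right) = - 106 \sqrt{2}$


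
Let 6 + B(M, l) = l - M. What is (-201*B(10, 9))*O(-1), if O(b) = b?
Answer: -1407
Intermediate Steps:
B(M, l) = -6 + l - M (B(M, l) = -6 + (l - M) = -6 + l - M)
(-201*B(10, 9))*O(-1) = -201*(-6 + 9 - 1*10)*(-1) = -201*(-6 + 9 - 10)*(-1) = -201*(-7)*(-1) = 1407*(-1) = -1407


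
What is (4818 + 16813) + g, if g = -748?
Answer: 20883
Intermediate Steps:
(4818 + 16813) + g = (4818 + 16813) - 748 = 21631 - 748 = 20883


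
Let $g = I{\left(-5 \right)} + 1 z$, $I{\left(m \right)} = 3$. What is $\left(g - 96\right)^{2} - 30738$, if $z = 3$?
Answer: $-22638$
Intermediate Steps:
$g = 6$ ($g = 3 + 1 \cdot 3 = 3 + 3 = 6$)
$\left(g - 96\right)^{2} - 30738 = \left(6 - 96\right)^{2} - 30738 = \left(-90\right)^{2} - 30738 = 8100 - 30738 = -22638$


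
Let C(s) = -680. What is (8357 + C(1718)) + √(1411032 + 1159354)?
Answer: 7677 + √2570386 ≈ 9280.3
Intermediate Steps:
(8357 + C(1718)) + √(1411032 + 1159354) = (8357 - 680) + √(1411032 + 1159354) = 7677 + √2570386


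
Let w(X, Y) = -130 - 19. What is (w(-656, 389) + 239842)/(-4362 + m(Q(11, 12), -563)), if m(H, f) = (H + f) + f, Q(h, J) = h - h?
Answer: -239693/5488 ≈ -43.676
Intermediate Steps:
w(X, Y) = -149
Q(h, J) = 0
m(H, f) = H + 2*f
(w(-656, 389) + 239842)/(-4362 + m(Q(11, 12), -563)) = (-149 + 239842)/(-4362 + (0 + 2*(-563))) = 239693/(-4362 + (0 - 1126)) = 239693/(-4362 - 1126) = 239693/(-5488) = 239693*(-1/5488) = -239693/5488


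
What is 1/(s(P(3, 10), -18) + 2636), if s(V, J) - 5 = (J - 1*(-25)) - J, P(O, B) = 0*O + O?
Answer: 1/2666 ≈ 0.00037509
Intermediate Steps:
P(O, B) = O (P(O, B) = 0 + O = O)
s(V, J) = 30 (s(V, J) = 5 + ((J - 1*(-25)) - J) = 5 + ((J + 25) - J) = 5 + ((25 + J) - J) = 5 + 25 = 30)
1/(s(P(3, 10), -18) + 2636) = 1/(30 + 2636) = 1/2666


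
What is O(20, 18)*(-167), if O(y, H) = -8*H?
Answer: 24048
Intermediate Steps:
O(20, 18)*(-167) = -8*18*(-167) = -144*(-167) = 24048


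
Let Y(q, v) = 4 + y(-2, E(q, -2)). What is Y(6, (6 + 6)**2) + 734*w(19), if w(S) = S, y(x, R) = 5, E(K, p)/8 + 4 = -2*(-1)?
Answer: 13955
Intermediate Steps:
E(K, p) = -16 (E(K, p) = -32 + 8*(-2*(-1)) = -32 + 8*2 = -32 + 16 = -16)
Y(q, v) = 9 (Y(q, v) = 4 + 5 = 9)
Y(6, (6 + 6)**2) + 734*w(19) = 9 + 734*19 = 9 + 13946 = 13955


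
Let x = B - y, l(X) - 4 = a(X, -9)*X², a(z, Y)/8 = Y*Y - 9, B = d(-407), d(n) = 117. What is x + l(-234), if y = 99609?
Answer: 31439968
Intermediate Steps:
B = 117
a(z, Y) = -72 + 8*Y² (a(z, Y) = 8*(Y*Y - 9) = 8*(Y² - 9) = 8*(-9 + Y²) = -72 + 8*Y²)
l(X) = 4 + 576*X² (l(X) = 4 + (-72 + 8*(-9)²)*X² = 4 + (-72 + 8*81)*X² = 4 + (-72 + 648)*X² = 4 + 576*X²)
x = -99492 (x = 117 - 1*99609 = 117 - 99609 = -99492)
x + l(-234) = -99492 + (4 + 576*(-234)²) = -99492 + (4 + 576*54756) = -99492 + (4 + 31539456) = -99492 + 31539460 = 31439968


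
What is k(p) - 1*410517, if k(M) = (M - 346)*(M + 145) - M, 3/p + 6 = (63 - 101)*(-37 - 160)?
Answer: -25775626457671/55950400 ≈ -4.6069e+5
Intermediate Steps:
p = 3/7480 (p = 3/(-6 + (63 - 101)*(-37 - 160)) = 3/(-6 - 38*(-197)) = 3/(-6 + 7486) = 3/7480 ≈ 0.00040107)
k(M) = -M + (-346 + M)*(145 + M) (k(M) = (-346 + M)*(145 + M) - M = -M + (-346 + M)*(145 + M))
k(p) - 1*410517 = (-50170 + (3/7480)² - 202*3/7480) - 1*410517 = (-50170 + 9/55950400 - 303/3740) - 410517 = -2807036100871/55950400 - 410517 = -25775626457671/55950400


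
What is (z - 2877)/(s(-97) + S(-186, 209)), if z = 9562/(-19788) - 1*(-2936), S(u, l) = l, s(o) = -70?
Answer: 578965/1375266 ≈ 0.42098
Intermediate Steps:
z = 29044003/9894 (z = 9562*(-1/19788) + 2936 = -4781/9894 + 2936 = 29044003/9894 ≈ 2935.5)
(z - 2877)/(s(-97) + S(-186, 209)) = (29044003/9894 - 2877)/(-70 + 209) = (578965/9894)/139 = (578965/9894)*(1/139) = 578965/1375266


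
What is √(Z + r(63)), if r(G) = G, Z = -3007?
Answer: 8*I*√46 ≈ 54.259*I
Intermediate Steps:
√(Z + r(63)) = √(-3007 + 63) = √(-2944) = 8*I*√46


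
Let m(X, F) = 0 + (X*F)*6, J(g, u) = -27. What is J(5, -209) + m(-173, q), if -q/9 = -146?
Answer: -1363959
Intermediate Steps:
q = 1314 (q = -9*(-146) = 1314)
m(X, F) = 6*F*X (m(X, F) = 0 + (F*X)*6 = 0 + 6*F*X = 6*F*X)
J(5, -209) + m(-173, q) = -27 + 6*1314*(-173) = -27 - 1363932 = -1363959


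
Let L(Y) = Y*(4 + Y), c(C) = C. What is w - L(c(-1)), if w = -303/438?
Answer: 337/146 ≈ 2.3082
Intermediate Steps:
w = -101/146 (w = -303*1/438 = -101/146 ≈ -0.69178)
w - L(c(-1)) = -101/146 - (-1)*(4 - 1) = -101/146 - (-1)*3 = -101/146 - 1*(-3) = -101/146 + 3 = 337/146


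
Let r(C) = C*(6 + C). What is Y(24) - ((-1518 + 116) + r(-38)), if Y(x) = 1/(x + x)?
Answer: 8929/48 ≈ 186.02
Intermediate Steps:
Y(x) = 1/(2*x)
Y(24) - ((-1518 + 116) + r(-38)) = (1/2)/24 - ((-1518 + 116) - 38*(6 - 38)) = (1/2)*(1/24) - (-1402 - 38*(-32)) = 1/48 - (-1402 + 1216) = 1/48 - 1*(-186) = 1/48 + 186 = 8929/48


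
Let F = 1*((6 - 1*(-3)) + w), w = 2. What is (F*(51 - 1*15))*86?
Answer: 34056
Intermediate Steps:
F = 11 (F = 1*((6 - 1*(-3)) + 2) = 1*((6 + 3) + 2) = 1*(9 + 2) = 1*11 = 11)
(F*(51 - 1*15))*86 = (11*(51 - 1*15))*86 = (11*(51 - 15))*86 = (11*36)*86 = 396*86 = 34056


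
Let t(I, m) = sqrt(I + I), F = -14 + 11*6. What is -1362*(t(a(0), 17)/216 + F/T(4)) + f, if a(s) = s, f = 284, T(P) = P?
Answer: -17422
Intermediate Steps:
F = 52 (F = -14 + 66 = 52)
t(I, m) = sqrt(2)*sqrt(I) (t(I, m) = sqrt(2*I) = sqrt(2)*sqrt(I))
-1362*(t(a(0), 17)/216 + F/T(4)) + f = -1362*((sqrt(2)*sqrt(0))/216 + 52/4) + 284 = -1362*((sqrt(2)*0)*(1/216) + 52*(1/4)) + 284 = -1362*(0*(1/216) + 13) + 284 = -1362*(0 + 13) + 284 = -1362*13 + 284 = -17706 + 284 = -17422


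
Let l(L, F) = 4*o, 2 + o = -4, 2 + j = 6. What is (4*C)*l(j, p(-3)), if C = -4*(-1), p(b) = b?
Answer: -384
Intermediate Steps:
j = 4 (j = -2 + 6 = 4)
o = -6 (o = -2 - 4 = -6)
C = 4
l(L, F) = -24 (l(L, F) = 4*(-6) = -24)
(4*C)*l(j, p(-3)) = (4*4)*(-24) = 16*(-24) = -384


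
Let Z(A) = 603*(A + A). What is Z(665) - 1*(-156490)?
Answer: 958480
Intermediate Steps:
Z(A) = 1206*A (Z(A) = 603*(2*A) = 1206*A)
Z(665) - 1*(-156490) = 1206*665 - 1*(-156490) = 801990 + 156490 = 958480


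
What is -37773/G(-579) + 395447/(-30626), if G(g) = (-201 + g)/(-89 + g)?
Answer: -64422902377/1990690 ≈ -32362.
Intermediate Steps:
G(g) = (-201 + g)/(-89 + g)
-37773/G(-579) + 395447/(-30626) = -37773*(-89 - 579)/(-201 - 579) + 395447/(-30626) = -37773/(-780/(-668)) + 395447*(-1/30626) = -37773/((-1/668*(-780))) - 395447/30626 = -37773/195/167 - 395447/30626 = -37773*167/195 - 395447/30626 = -2102697/65 - 395447/30626 = -64422902377/1990690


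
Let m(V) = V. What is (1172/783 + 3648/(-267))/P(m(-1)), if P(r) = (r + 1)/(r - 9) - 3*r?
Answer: -847820/209061 ≈ -4.0554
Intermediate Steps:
P(r) = -3*r + (1 + r)/(-9 + r) (P(r) = (1 + r)/(-9 + r) - 3*r = -3*r + (1 + r)/(-9 + r))
(1172/783 + 3648/(-267))/P(m(-1)) = (1172/783 + 3648/(-267))/(((1 - 3*(-1)**2 + 28*(-1))/(-9 - 1))) = (1172*(1/783) + 3648*(-1/267))/(((1 - 3*1 - 28)/(-10))) = (1172/783 - 1216/89)/((-(1 - 3 - 28)/10)) = -847820/(69687*((-1/10*(-30)))) = -847820/69687/3 = -847820/69687*1/3 = -847820/209061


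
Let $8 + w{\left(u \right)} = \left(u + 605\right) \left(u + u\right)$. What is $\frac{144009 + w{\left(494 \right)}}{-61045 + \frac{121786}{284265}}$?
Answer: $- \frac{349592792445}{17352835139} \approx -20.146$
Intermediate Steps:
$w{\left(u \right)} = -8 + 2 u \left(605 + u\right)$ ($w{\left(u \right)} = -8 + \left(u + 605\right) \left(u + u\right) = -8 + \left(605 + u\right) 2 u = -8 + 2 u \left(605 + u\right)$)
$\frac{144009 + w{\left(494 \right)}}{-61045 + \frac{121786}{284265}} = \frac{144009 + \left(-8 + 2 \cdot 494^{2} + 1210 \cdot 494\right)}{-61045 + \frac{121786}{284265}} = \frac{144009 + \left(-8 + 2 \cdot 244036 + 597740\right)}{-61045 + 121786 \cdot \frac{1}{284265}} = \frac{144009 + \left(-8 + 488072 + 597740\right)}{-61045 + \frac{121786}{284265}} = \frac{144009 + 1085804}{- \frac{17352835139}{284265}} = 1229813 \left(- \frac{284265}{17352835139}\right) = - \frac{349592792445}{17352835139}$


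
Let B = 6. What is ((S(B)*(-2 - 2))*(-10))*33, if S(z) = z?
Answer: 7920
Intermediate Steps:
((S(B)*(-2 - 2))*(-10))*33 = ((6*(-2 - 2))*(-10))*33 = ((6*(-4))*(-10))*33 = -24*(-10)*33 = 240*33 = 7920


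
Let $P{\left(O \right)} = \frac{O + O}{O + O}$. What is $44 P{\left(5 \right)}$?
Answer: $44$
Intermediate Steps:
$P{\left(O \right)} = 1$ ($P{\left(O \right)} = \frac{2 O}{2 O} = 2 O \frac{1}{2 O} = 1$)
$44 P{\left(5 \right)} = 44 \cdot 1 = 44$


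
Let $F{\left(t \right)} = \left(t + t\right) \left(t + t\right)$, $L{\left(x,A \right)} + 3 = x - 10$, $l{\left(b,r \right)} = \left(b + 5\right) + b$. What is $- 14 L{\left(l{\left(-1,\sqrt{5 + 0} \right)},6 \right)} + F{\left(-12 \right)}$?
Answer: $716$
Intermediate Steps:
$l{\left(b,r \right)} = 5 + 2 b$ ($l{\left(b,r \right)} = \left(5 + b\right) + b = 5 + 2 b$)
$L{\left(x,A \right)} = -13 + x$ ($L{\left(x,A \right)} = -3 + \left(x - 10\right) = -3 + \left(-10 + x\right) = -13 + x$)
$F{\left(t \right)} = 4 t^{2}$ ($F{\left(t \right)} = 2 t 2 t = 4 t^{2}$)
$- 14 L{\left(l{\left(-1,\sqrt{5 + 0} \right)},6 \right)} + F{\left(-12 \right)} = - 14 \left(-13 + \left(5 + 2 \left(-1\right)\right)\right) + 4 \left(-12\right)^{2} = - 14 \left(-13 + \left(5 - 2\right)\right) + 4 \cdot 144 = - 14 \left(-13 + 3\right) + 576 = \left(-14\right) \left(-10\right) + 576 = 140 + 576 = 716$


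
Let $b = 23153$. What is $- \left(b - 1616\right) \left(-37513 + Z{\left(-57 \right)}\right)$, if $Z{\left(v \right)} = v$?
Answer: $809145090$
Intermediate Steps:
$- \left(b - 1616\right) \left(-37513 + Z{\left(-57 \right)}\right) = - \left(23153 - 1616\right) \left(-37513 - 57\right) = - \left(23153 - 1616\right) \left(-37570\right) = - 21537 \left(-37570\right) = \left(-1\right) \left(-809145090\right) = 809145090$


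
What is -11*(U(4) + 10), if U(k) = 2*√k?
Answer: -154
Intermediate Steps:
-11*(U(4) + 10) = -11*(2*√4 + 10) = -11*(2*2 + 10) = -11*(4 + 10) = -11*14 = -154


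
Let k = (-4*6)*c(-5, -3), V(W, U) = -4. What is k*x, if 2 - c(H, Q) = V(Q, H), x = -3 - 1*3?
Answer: 864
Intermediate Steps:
x = -6 (x = -3 - 3 = -6)
c(H, Q) = 6 (c(H, Q) = 2 - 1*(-4) = 2 + 4 = 6)
k = -144 (k = -4*6*6 = -24*6 = -144)
k*x = -144*(-6) = 864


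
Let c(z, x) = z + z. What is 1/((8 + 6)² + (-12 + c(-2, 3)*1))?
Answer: 1/180 ≈ 0.0055556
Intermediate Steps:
c(z, x) = 2*z
1/((8 + 6)² + (-12 + c(-2, 3)*1)) = 1/((8 + 6)² + (-12 + (2*(-2))*1)) = 1/(14² + (-12 - 4*1)) = 1/(196 + (-12 - 4)) = 1/(196 - 16) = 1/180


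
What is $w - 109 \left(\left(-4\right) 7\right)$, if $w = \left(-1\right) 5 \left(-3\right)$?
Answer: $3067$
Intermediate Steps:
$w = 15$ ($w = \left(-5\right) \left(-3\right) = 15$)
$w - 109 \left(\left(-4\right) 7\right) = 15 - 109 \left(\left(-4\right) 7\right) = 15 - -3052 = 15 + 3052 = 3067$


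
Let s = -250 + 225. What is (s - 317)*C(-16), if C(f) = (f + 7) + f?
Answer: 8550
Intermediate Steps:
s = -25
C(f) = 7 + 2*f (C(f) = (7 + f) + f = 7 + 2*f)
(s - 317)*C(-16) = (-25 - 317)*(7 + 2*(-16)) = -342*(7 - 32) = -342*(-25) = 8550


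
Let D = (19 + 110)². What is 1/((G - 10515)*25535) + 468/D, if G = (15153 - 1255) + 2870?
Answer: 8302860309/295230486395 ≈ 0.028123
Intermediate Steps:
D = 16641 (D = 129² = 16641)
G = 16768 (G = 13898 + 2870 = 16768)
1/((G - 10515)*25535) + 468/D = 1/((16768 - 10515)*25535) + 468/16641 = (1/25535)/6253 + 468*(1/16641) = (1/6253)*(1/25535) + 52/1849 = 1/159670355 + 52/1849 = 8302860309/295230486395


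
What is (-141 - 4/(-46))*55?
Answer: -178255/23 ≈ -7750.2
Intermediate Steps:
(-141 - 4/(-46))*55 = (-141 - 4*(-1/46))*55 = (-141 + 2/23)*55 = -3241/23*55 = -178255/23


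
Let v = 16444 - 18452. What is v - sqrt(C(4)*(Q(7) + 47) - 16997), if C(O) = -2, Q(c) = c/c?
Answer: -2008 - I*sqrt(17093) ≈ -2008.0 - 130.74*I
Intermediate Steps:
Q(c) = 1
v = -2008
v - sqrt(C(4)*(Q(7) + 47) - 16997) = -2008 - sqrt(-2*(1 + 47) - 16997) = -2008 - sqrt(-2*48 - 16997) = -2008 - sqrt(-96 - 16997) = -2008 - sqrt(-17093) = -2008 - I*sqrt(17093)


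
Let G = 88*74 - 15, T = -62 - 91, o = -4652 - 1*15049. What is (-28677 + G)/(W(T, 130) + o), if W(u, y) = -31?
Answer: 5545/4933 ≈ 1.1241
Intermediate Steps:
o = -19701 (o = -4652 - 15049 = -19701)
T = -153
G = 6497 (G = 6512 - 15 = 6497)
(-28677 + G)/(W(T, 130) + o) = (-28677 + 6497)/(-31 - 19701) = -22180/(-19732) = -22180*(-1/19732) = 5545/4933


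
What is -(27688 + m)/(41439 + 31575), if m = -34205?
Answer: 6517/73014 ≈ 0.089257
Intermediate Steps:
-(27688 + m)/(41439 + 31575) = -(27688 - 34205)/(41439 + 31575) = -(-6517)/73014 = -1*(-6517/73014) = 6517/73014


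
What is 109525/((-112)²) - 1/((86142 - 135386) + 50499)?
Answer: 137441331/15742720 ≈ 8.7305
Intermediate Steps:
109525/((-112)²) - 1/((86142 - 135386) + 50499) = 109525/12544 - 1/(-49244 + 50499) = 109525*(1/12544) - 1/1255 = 109525/12544 - 1*1/1255 = 109525/12544 - 1/1255 = 137441331/15742720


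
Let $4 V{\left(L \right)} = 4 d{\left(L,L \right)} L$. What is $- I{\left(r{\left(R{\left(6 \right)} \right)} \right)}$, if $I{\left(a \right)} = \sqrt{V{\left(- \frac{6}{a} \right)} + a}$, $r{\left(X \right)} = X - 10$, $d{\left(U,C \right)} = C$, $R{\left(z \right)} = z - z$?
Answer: $- \frac{i \sqrt{241}}{5} \approx - 3.1048 i$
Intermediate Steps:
$R{\left(z \right)} = 0$
$r{\left(X \right)} = -10 + X$ ($r{\left(X \right)} = X - 10 = -10 + X$)
$V{\left(L \right)} = L^{2}$ ($V{\left(L \right)} = \frac{4 L L}{4} = \frac{4 L^{2}}{4} = L^{2}$)
$I{\left(a \right)} = \sqrt{a + \frac{36}{a^{2}}}$ ($I{\left(a \right)} = \sqrt{\left(- \frac{6}{a}\right)^{2} + a} = \sqrt{\frac{36}{a^{2}} + a} = \sqrt{a + \frac{36}{a^{2}}}$)
$- I{\left(r{\left(R{\left(6 \right)} \right)} \right)} = - \sqrt{\left(-10 + 0\right) + \frac{36}{\left(-10 + 0\right)^{2}}} = - \sqrt{-10 + \frac{36}{100}} = - \sqrt{-10 + 36 \cdot \frac{1}{100}} = - \sqrt{-10 + \frac{9}{25}} = - \sqrt{- \frac{241}{25}} = - \frac{i \sqrt{241}}{5}$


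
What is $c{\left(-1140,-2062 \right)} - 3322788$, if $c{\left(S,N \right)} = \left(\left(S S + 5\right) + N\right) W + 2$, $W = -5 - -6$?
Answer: $-2025243$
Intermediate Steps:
$W = 1$ ($W = -5 + 6 = 1$)
$c{\left(S,N \right)} = 7 + N + S^{2}$ ($c{\left(S,N \right)} = \left(\left(S S + 5\right) + N\right) 1 + 2 = \left(\left(S^{2} + 5\right) + N\right) 1 + 2 = \left(\left(5 + S^{2}\right) + N\right) 1 + 2 = \left(5 + N + S^{2}\right) 1 + 2 = \left(5 + N + S^{2}\right) + 2 = 7 + N + S^{2}$)
$c{\left(-1140,-2062 \right)} - 3322788 = \left(7 - 2062 + \left(-1140\right)^{2}\right) - 3322788 = \left(7 - 2062 + 1299600\right) - 3322788 = 1297545 - 3322788 = -2025243$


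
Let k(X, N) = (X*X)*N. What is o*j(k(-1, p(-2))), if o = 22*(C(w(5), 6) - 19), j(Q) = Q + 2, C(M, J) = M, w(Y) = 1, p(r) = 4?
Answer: -2376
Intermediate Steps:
k(X, N) = N*X² (k(X, N) = X²*N = N*X²)
j(Q) = 2 + Q
o = -396 (o = 22*(1 - 19) = 22*(-18) = -396)
o*j(k(-1, p(-2))) = -396*(2 + 4*(-1)²) = -396*(2 + 4*1) = -396*(2 + 4) = -396*6 = -2376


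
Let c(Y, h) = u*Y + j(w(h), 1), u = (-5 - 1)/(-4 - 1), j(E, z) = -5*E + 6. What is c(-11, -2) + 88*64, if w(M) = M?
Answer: 28174/5 ≈ 5634.8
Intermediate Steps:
j(E, z) = 6 - 5*E
u = 6/5 (u = -6/(-5) = -6*(-⅕) = 6/5 ≈ 1.2000)
c(Y, h) = 6 - 5*h + 6*Y/5 (c(Y, h) = 6*Y/5 + (6 - 5*h) = 6 - 5*h + 6*Y/5)
c(-11, -2) + 88*64 = (6 - 5*(-2) + (6/5)*(-11)) + 88*64 = (6 + 10 - 66/5) + 5632 = 14/5 + 5632 = 28174/5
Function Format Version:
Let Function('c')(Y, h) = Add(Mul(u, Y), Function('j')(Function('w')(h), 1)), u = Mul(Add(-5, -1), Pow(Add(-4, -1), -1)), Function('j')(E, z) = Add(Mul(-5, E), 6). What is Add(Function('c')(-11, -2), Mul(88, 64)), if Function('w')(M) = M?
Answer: Rational(28174, 5) ≈ 5634.8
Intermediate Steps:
Function('j')(E, z) = Add(6, Mul(-5, E))
u = Rational(6, 5) (u = Mul(-6, Pow(-5, -1)) = Mul(-6, Rational(-1, 5)) = Rational(6, 5) ≈ 1.2000)
Function('c')(Y, h) = Add(6, Mul(-5, h), Mul(Rational(6, 5), Y)) (Function('c')(Y, h) = Add(Mul(Rational(6, 5), Y), Add(6, Mul(-5, h))) = Add(6, Mul(-5, h), Mul(Rational(6, 5), Y)))
Add(Function('c')(-11, -2), Mul(88, 64)) = Add(Add(6, Mul(-5, -2), Mul(Rational(6, 5), -11)), Mul(88, 64)) = Add(Add(6, 10, Rational(-66, 5)), 5632) = Add(Rational(14, 5), 5632) = Rational(28174, 5)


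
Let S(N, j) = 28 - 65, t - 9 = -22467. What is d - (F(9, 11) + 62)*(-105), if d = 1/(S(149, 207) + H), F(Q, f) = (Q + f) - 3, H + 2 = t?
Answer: 186612614/22497 ≈ 8295.0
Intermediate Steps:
t = -22458 (t = 9 - 22467 = -22458)
H = -22460 (H = -2 - 22458 = -22460)
S(N, j) = -37
F(Q, f) = -3 + Q + f
d = -1/22497 (d = 1/(-37 - 22460) = 1/(-22497) = -1/22497 ≈ -4.4450e-5)
d - (F(9, 11) + 62)*(-105) = -1/22497 - ((-3 + 9 + 11) + 62)*(-105) = -1/22497 - (17 + 62)*(-105) = -1/22497 - 79*(-105) = -1/22497 - 1*(-8295) = -1/22497 + 8295 = 186612614/22497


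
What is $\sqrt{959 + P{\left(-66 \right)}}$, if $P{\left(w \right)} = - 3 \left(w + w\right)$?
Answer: $\sqrt{1355} \approx 36.81$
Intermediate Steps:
$P{\left(w \right)} = - 6 w$ ($P{\left(w \right)} = - 3 \cdot 2 w = - 6 w$)
$\sqrt{959 + P{\left(-66 \right)}} = \sqrt{959 - -396} = \sqrt{959 + 396} = \sqrt{1355}$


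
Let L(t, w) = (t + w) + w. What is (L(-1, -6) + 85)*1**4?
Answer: 72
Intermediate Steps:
L(t, w) = t + 2*w
(L(-1, -6) + 85)*1**4 = ((-1 + 2*(-6)) + 85)*1**4 = ((-1 - 12) + 85)*1 = (-13 + 85)*1 = 72*1 = 72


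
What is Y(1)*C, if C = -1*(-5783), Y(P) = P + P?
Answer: 11566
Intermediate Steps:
Y(P) = 2*P
C = 5783
Y(1)*C = (2*1)*5783 = 2*5783 = 11566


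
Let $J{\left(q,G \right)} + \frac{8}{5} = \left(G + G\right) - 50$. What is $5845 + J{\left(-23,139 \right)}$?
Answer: $\frac{30357}{5} \approx 6071.4$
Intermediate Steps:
$J{\left(q,G \right)} = - \frac{258}{5} + 2 G$ ($J{\left(q,G \right)} = - \frac{8}{5} + \left(\left(G + G\right) - 50\right) = - \frac{8}{5} + \left(2 G - 50\right) = - \frac{8}{5} + \left(-50 + 2 G\right) = - \frac{258}{5} + 2 G$)
$5845 + J{\left(-23,139 \right)} = 5845 + \left(- \frac{258}{5} + 2 \cdot 139\right) = 5845 + \left(- \frac{258}{5} + 278\right) = 5845 + \frac{1132}{5} = \frac{30357}{5}$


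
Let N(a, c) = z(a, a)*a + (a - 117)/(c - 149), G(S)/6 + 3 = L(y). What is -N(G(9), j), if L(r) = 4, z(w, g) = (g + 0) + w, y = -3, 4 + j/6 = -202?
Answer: -99831/1385 ≈ -72.080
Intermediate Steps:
j = -1236 (j = -24 + 6*(-202) = -24 - 1212 = -1236)
z(w, g) = g + w
G(S) = 6 (G(S) = -18 + 6*4 = -18 + 24 = 6)
N(a, c) = 2*a² + (-117 + a)/(-149 + c) (N(a, c) = (a + a)*a + (a - 117)/(c - 149) = (2*a)*a + (-117 + a)/(-149 + c) = 2*a² + (-117 + a)/(-149 + c))
-N(G(9), j) = -(-117 + 6 - 298*6² + 2*(-1236)*6²)/(-149 - 1236) = -(-117 + 6 - 298*36 + 2*(-1236)*36)/(-1385) = -(-1)*(-117 + 6 - 10728 - 88992)/1385 = -(-1)*(-99831)/1385 = -1*99831/1385 = -99831/1385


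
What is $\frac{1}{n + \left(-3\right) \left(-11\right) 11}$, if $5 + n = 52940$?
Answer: $\frac{1}{53298} \approx 1.8762 \cdot 10^{-5}$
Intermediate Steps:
$n = 52935$ ($n = -5 + 52940 = 52935$)
$\frac{1}{n + \left(-3\right) \left(-11\right) 11} = \frac{1}{52935 + \left(-3\right) \left(-11\right) 11} = \frac{1}{52935 + 33 \cdot 11} = \frac{1}{52935 + 363} = \frac{1}{53298}$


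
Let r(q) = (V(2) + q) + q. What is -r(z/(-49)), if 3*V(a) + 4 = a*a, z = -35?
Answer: -10/7 ≈ -1.4286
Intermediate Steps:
V(a) = -4/3 + a²/3 (V(a) = -4/3 + (a*a)/3 = -4/3 + a²/3)
r(q) = 2*q (r(q) = ((-4/3 + (⅓)*2²) + q) + q = ((-4/3 + (⅓)*4) + q) + q = ((-4/3 + 4/3) + q) + q = (0 + q) + q = q + q = 2*q)
-r(z/(-49)) = -2*(-35/(-49)) = -2*(-35*(-1/49)) = -2*5/7 = -1*10/7 = -10/7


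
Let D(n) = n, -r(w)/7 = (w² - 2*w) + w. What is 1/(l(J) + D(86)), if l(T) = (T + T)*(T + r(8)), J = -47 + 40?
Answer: 1/5672 ≈ 0.00017630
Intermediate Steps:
r(w) = -7*w² + 7*w (r(w) = -7*((w² - 2*w) + w) = -7*(w² - w) = -7*w² + 7*w)
J = -7
l(T) = 2*T*(-392 + T) (l(T) = (T + T)*(T + 7*8*(1 - 1*8)) = (2*T)*(T + 7*8*(1 - 8)) = (2*T)*(T + 7*8*(-7)) = (2*T)*(T - 392) = (2*T)*(-392 + T) = 2*T*(-392 + T))
1/(l(J) + D(86)) = 1/(2*(-7)*(-392 - 7) + 86) = 1/(2*(-7)*(-399) + 86) = 1/(5586 + 86) = 1/5672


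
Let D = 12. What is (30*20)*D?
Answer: 7200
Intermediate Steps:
(30*20)*D = (30*20)*12 = 600*12 = 7200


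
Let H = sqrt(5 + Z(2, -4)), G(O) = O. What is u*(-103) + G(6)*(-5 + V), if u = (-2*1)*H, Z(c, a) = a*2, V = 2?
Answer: -18 + 206*I*sqrt(3) ≈ -18.0 + 356.8*I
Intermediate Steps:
Z(c, a) = 2*a
H = I*sqrt(3) (H = sqrt(5 + 2*(-4)) = sqrt(5 - 8) = sqrt(-3) = I*sqrt(3) ≈ 1.732*I)
u = -2*I*sqrt(3) (u = (-2*1)*(I*sqrt(3)) = -2*I*sqrt(3) ≈ -3.4641*I)
u*(-103) + G(6)*(-5 + V) = -2*I*sqrt(3)*(-103) + 6*(-5 + 2) = 206*I*sqrt(3) + 6*(-3) = 206*I*sqrt(3) - 18 = -18 + 206*I*sqrt(3)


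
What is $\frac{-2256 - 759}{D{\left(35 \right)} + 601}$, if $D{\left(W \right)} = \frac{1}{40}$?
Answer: $- \frac{120600}{24041} \approx -5.0164$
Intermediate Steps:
$D{\left(W \right)} = \frac{1}{40}$
$\frac{-2256 - 759}{D{\left(35 \right)} + 601} = \frac{-2256 - 759}{\frac{1}{40} + 601} = - \frac{3015}{\frac{24041}{40}} = \left(-3015\right) \frac{40}{24041} = - \frac{120600}{24041}$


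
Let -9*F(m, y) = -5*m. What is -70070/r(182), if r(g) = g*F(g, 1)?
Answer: -99/26 ≈ -3.8077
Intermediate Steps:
F(m, y) = 5*m/9 (F(m, y) = -(-5)*m/9 = 5*m/9)
r(g) = 5*g**2/9 (r(g) = g*(5*g/9) = 5*g**2/9)
-70070/r(182) = -70070/((5/9)*182**2) = -70070/((5/9)*33124) = -70070/165620/9 = -70070*9/165620 = -99/26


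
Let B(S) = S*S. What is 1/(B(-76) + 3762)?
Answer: 1/9538 ≈ 0.00010484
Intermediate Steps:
B(S) = S²
1/(B(-76) + 3762) = 1/((-76)² + 3762) = 1/(5776 + 3762) = 1/9538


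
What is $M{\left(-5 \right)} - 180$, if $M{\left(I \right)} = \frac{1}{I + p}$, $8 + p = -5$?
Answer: $- \frac{3241}{18} \approx -180.06$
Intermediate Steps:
$p = -13$ ($p = -8 - 5 = -13$)
$M{\left(I \right)} = \frac{1}{-13 + I}$ ($M{\left(I \right)} = \frac{1}{I - 13} = \frac{1}{-13 + I}$)
$M{\left(-5 \right)} - 180 = \frac{1}{-13 - 5} - 180 = \frac{1}{-18} - 180 = - \frac{1}{18} - 180 = - \frac{3241}{18}$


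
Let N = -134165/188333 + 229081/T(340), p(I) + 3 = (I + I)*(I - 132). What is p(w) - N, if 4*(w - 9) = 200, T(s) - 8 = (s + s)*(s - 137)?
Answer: -224057953462181/25998993984 ≈ -8618.0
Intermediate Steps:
T(s) = 8 + 2*s*(-137 + s) (T(s) = 8 + (s + s)*(s - 137) = 8 + (2*s)*(-137 + s) = 8 + 2*s*(-137 + s))
w = 59 (w = 9 + (¼)*200 = 9 + 50 = 59)
p(I) = -3 + 2*I*(-132 + I) (p(I) = -3 + (I + I)*(I - 132) = -3 + (2*I)*(-132 + I) = -3 + 2*I*(-132 + I))
N = 24622302053/25998993984 (N = -134165/188333 + 229081/(8 - 274*340 + 2*340²) = -134165*1/188333 + 229081/(8 - 93160 + 2*115600) = -134165/188333 + 229081/(8 - 93160 + 231200) = -134165/188333 + 229081/138048 = 24622302053/25998993984 ≈ 0.94705)
p(w) - N = (-3 - 264*59 + 2*59²) - 1*24622302053/25998993984 = (-3 - 15576 + 2*3481) - 24622302053/25998993984 = (-3 - 15576 + 6962) - 24622302053/25998993984 = -8617 - 24622302053/25998993984 = -224057953462181/25998993984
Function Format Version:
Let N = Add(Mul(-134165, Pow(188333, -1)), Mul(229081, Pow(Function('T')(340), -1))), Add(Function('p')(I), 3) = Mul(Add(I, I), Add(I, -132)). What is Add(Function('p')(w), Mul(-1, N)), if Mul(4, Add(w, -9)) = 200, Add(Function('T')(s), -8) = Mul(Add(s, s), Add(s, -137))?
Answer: Rational(-224057953462181, 25998993984) ≈ -8618.0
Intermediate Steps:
Function('T')(s) = Add(8, Mul(2, s, Add(-137, s))) (Function('T')(s) = Add(8, Mul(Add(s, s), Add(s, -137))) = Add(8, Mul(Mul(2, s), Add(-137, s))) = Add(8, Mul(2, s, Add(-137, s))))
w = 59 (w = Add(9, Mul(Rational(1, 4), 200)) = Add(9, 50) = 59)
Function('p')(I) = Add(-3, Mul(2, I, Add(-132, I))) (Function('p')(I) = Add(-3, Mul(Add(I, I), Add(I, -132))) = Add(-3, Mul(Mul(2, I), Add(-132, I))) = Add(-3, Mul(2, I, Add(-132, I))))
N = Rational(24622302053, 25998993984) (N = Add(Mul(-134165, Pow(188333, -1)), Mul(229081, Pow(Add(8, Mul(-274, 340), Mul(2, Pow(340, 2))), -1))) = Add(Mul(-134165, Rational(1, 188333)), Mul(229081, Pow(Add(8, -93160, Mul(2, 115600)), -1))) = Add(Rational(-134165, 188333), Mul(229081, Pow(Add(8, -93160, 231200), -1))) = Add(Rational(-134165, 188333), Mul(229081, Pow(138048, -1))) = Add(Rational(-134165, 188333), Mul(229081, Rational(1, 138048))) = Add(Rational(-134165, 188333), Rational(229081, 138048)) = Rational(24622302053, 25998993984) ≈ 0.94705)
Add(Function('p')(w), Mul(-1, N)) = Add(Add(-3, Mul(-264, 59), Mul(2, Pow(59, 2))), Mul(-1, Rational(24622302053, 25998993984))) = Add(Add(-3, -15576, Mul(2, 3481)), Rational(-24622302053, 25998993984)) = Add(Add(-3, -15576, 6962), Rational(-24622302053, 25998993984)) = Add(-8617, Rational(-24622302053, 25998993984)) = Rational(-224057953462181, 25998993984)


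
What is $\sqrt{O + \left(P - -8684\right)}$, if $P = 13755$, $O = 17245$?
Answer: $2 \sqrt{9921} \approx 199.21$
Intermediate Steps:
$\sqrt{O + \left(P - -8684\right)} = \sqrt{17245 + \left(13755 - -8684\right)} = \sqrt{17245 + \left(13755 + 8684\right)} = \sqrt{17245 + 22439} = \sqrt{39684} = 2 \sqrt{9921}$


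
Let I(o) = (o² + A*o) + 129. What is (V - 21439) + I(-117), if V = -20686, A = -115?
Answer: -14852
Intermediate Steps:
I(o) = 129 + o² - 115*o (I(o) = (o² - 115*o) + 129 = 129 + o² - 115*o)
(V - 21439) + I(-117) = (-20686 - 21439) + (129 + (-117)² - 115*(-117)) = -42125 + (129 + 13689 + 13455) = -42125 + 27273 = -14852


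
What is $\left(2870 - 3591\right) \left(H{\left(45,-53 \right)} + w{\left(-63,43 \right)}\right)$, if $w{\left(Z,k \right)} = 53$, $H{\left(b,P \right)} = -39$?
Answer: $-10094$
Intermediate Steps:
$\left(2870 - 3591\right) \left(H{\left(45,-53 \right)} + w{\left(-63,43 \right)}\right) = \left(2870 - 3591\right) \left(-39 + 53\right) = \left(-721\right) 14 = -10094$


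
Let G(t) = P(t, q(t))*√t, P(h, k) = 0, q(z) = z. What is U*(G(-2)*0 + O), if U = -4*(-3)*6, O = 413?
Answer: 29736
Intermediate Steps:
G(t) = 0 (G(t) = 0*√t = 0)
U = 72 (U = 12*6 = 72)
U*(G(-2)*0 + O) = 72*(0*0 + 413) = 72*(0 + 413) = 72*413 = 29736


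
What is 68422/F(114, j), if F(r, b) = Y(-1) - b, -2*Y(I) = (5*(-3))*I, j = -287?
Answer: 136844/559 ≈ 244.80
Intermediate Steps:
Y(I) = 15*I/2 (Y(I) = -5*(-3)*I/2 = -(-15)*I/2 = 15*I/2)
F(r, b) = -15/2 - b (F(r, b) = (15/2)*(-1) - b = -15/2 - b)
68422/F(114, j) = 68422/(-15/2 - 1*(-287)) = 68422/(-15/2 + 287) = 68422/(559/2) = 68422*(2/559) = 136844/559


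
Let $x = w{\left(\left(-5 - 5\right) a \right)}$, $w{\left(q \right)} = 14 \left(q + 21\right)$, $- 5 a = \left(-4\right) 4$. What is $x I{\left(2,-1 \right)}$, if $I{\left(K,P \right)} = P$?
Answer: $154$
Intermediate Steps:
$a = \frac{16}{5}$ ($a = - \frac{\left(-4\right) 4}{5} = \left(- \frac{1}{5}\right) \left(-16\right) = \frac{16}{5} \approx 3.2$)
$w{\left(q \right)} = 294 + 14 q$ ($w{\left(q \right)} = 14 \left(21 + q\right) = 294 + 14 q$)
$x = -154$ ($x = 294 + 14 \left(-5 - 5\right) \frac{16}{5} = 294 + 14 \left(\left(-10\right) \frac{16}{5}\right) = 294 + 14 \left(-32\right) = 294 - 448 = -154$)
$x I{\left(2,-1 \right)} = \left(-154\right) \left(-1\right) = 154$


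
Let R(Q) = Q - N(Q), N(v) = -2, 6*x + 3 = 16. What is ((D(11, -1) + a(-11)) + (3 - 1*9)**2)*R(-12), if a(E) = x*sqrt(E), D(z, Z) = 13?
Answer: -490 - 65*I*sqrt(11)/3 ≈ -490.0 - 71.86*I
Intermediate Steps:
x = 13/6 (x = -1/2 + (1/6)*16 = -1/2 + 8/3 = 13/6 ≈ 2.1667)
a(E) = 13*sqrt(E)/6
R(Q) = 2 + Q (R(Q) = Q - 1*(-2) = Q + 2 = 2 + Q)
((D(11, -1) + a(-11)) + (3 - 1*9)**2)*R(-12) = ((13 + 13*sqrt(-11)/6) + (3 - 1*9)**2)*(2 - 12) = ((13 + 13*(I*sqrt(11))/6) + (3 - 9)**2)*(-10) = ((13 + 13*I*sqrt(11)/6) + (-6)**2)*(-10) = ((13 + 13*I*sqrt(11)/6) + 36)*(-10) = (49 + 13*I*sqrt(11)/6)*(-10) = -490 - 65*I*sqrt(11)/3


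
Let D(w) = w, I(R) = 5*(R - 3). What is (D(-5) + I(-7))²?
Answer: 3025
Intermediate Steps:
I(R) = -15 + 5*R (I(R) = 5*(-3 + R) = -15 + 5*R)
(D(-5) + I(-7))² = (-5 + (-15 + 5*(-7)))² = (-5 + (-15 - 35))² = (-5 - 50)² = (-55)² = 3025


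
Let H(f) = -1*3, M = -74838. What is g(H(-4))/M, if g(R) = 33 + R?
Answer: -5/12473 ≈ -0.00040087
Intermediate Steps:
H(f) = -3
g(H(-4))/M = (33 - 3)/(-74838) = 30*(-1/74838) = -5/12473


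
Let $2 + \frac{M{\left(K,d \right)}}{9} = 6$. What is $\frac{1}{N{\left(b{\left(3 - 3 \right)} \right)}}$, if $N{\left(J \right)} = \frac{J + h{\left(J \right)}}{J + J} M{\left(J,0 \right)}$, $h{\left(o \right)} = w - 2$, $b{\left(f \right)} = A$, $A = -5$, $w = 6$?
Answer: $\frac{5}{18} \approx 0.27778$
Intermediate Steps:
$M{\left(K,d \right)} = 36$ ($M{\left(K,d \right)} = -18 + 9 \cdot 6 = -18 + 54 = 36$)
$b{\left(f \right)} = -5$
$h{\left(o \right)} = 4$ ($h{\left(o \right)} = 6 - 2 = 4$)
$N{\left(J \right)} = \frac{18 \left(4 + J\right)}{J}$ ($N{\left(J \right)} = \frac{J + 4}{J + J} 36 = \frac{4 + J}{2 J} 36 = \frac{18 \left(4 + J\right)}{J}$)
$\frac{1}{N{\left(b{\left(3 - 3 \right)} \right)}} = \frac{1}{18 + \frac{72}{-5}} = \frac{1}{18 + 72 \left(- \frac{1}{5}\right)} = \frac{1}{18 - \frac{72}{5}} = \frac{1}{\frac{18}{5}} = \frac{5}{18}$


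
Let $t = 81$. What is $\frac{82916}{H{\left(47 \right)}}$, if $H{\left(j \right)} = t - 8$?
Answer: $\frac{82916}{73} \approx 1135.8$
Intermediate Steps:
$H{\left(j \right)} = 73$ ($H{\left(j \right)} = 81 - 8 = 73$)
$\frac{82916}{H{\left(47 \right)}} = \frac{82916}{73}$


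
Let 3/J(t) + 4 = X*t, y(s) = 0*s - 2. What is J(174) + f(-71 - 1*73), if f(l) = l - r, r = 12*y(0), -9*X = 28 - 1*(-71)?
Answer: -230163/1918 ≈ -120.00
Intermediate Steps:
y(s) = -2 (y(s) = 0 - 2 = -2)
X = -11 (X = -(28 - 1*(-71))/9 = -(28 + 71)/9 = -⅑*99 = -11)
r = -24 (r = 12*(-2) = -24)
J(t) = 3/(-4 - 11*t)
f(l) = 24 + l (f(l) = l - 1*(-24) = l + 24 = 24 + l)
J(174) + f(-71 - 1*73) = -3/(4 + 11*174) + (24 + (-71 - 1*73)) = -3/(4 + 1914) + (24 + (-71 - 73)) = -3/1918 + (24 - 144) = -3*1/1918 - 120 = -3/1918 - 120 = -230163/1918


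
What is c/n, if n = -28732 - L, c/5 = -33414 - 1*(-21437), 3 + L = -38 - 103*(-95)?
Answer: 59885/38476 ≈ 1.5564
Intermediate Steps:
L = 9744 (L = -3 + (-38 - 103*(-95)) = -3 + (-38 + 9785) = -3 + 9747 = 9744)
c = -59885 (c = 5*(-33414 - 1*(-21437)) = 5*(-33414 + 21437) = 5*(-11977) = -59885)
n = -38476 (n = -28732 - 1*9744 = -28732 - 9744 = -38476)
c/n = -59885/(-38476) = -59885*(-1/38476) = 59885/38476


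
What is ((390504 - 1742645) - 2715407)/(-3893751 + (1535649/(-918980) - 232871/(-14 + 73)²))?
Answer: 13011961503680240/12456209571730129 ≈ 1.0446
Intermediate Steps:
((390504 - 1742645) - 2715407)/(-3893751 + (1535649/(-918980) - 232871/(-14 + 73)²)) = (-1352141 - 2715407)/(-3893751 + (1535649*(-1/918980) - 232871/(59²))) = -4067548/(-3893751 + (-1535649/918980 - 232871/3481)) = -4067548/(-3893751 - 219349385749/3198969380) = -4067548/(-12456209571730129/3198969380) = -4067548*(-3198969380/12456209571730129) = 13011961503680240/12456209571730129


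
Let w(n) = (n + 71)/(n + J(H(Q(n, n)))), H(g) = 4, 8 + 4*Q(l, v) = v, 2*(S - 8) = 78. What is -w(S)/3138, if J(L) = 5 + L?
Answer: -59/87864 ≈ -0.00067149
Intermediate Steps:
S = 47 (S = 8 + (½)*78 = 8 + 39 = 47)
Q(l, v) = -2 + v/4
w(n) = (71 + n)/(9 + n) (w(n) = (n + 71)/(n + (5 + 4)) = (71 + n)/(n + 9) = (71 + n)/(9 + n))
-w(S)/3138 = -(71 + 47)/(9 + 47)/3138 = -118/56/3138 = -(1/56)*118/3138 = -59/(28*3138) = -1*59/87864 = -59/87864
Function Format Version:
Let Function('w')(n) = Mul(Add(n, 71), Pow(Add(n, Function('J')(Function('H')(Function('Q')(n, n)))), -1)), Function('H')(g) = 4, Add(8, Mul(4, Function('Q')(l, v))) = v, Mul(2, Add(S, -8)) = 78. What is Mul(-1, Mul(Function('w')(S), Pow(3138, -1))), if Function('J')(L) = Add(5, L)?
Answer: Rational(-59, 87864) ≈ -0.00067149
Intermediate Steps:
S = 47 (S = Add(8, Mul(Rational(1, 2), 78)) = Add(8, 39) = 47)
Function('Q')(l, v) = Add(-2, Mul(Rational(1, 4), v))
Function('w')(n) = Mul(Pow(Add(9, n), -1), Add(71, n)) (Function('w')(n) = Mul(Add(n, 71), Pow(Add(n, Add(5, 4)), -1)) = Mul(Add(71, n), Pow(Add(n, 9), -1)) = Mul(Add(71, n), Pow(Add(9, n), -1)) = Mul(Pow(Add(9, n), -1), Add(71, n)))
Mul(-1, Mul(Function('w')(S), Pow(3138, -1))) = Mul(-1, Mul(Mul(Pow(Add(9, 47), -1), Add(71, 47)), Pow(3138, -1))) = Mul(-1, Mul(Mul(Pow(56, -1), 118), Rational(1, 3138))) = Mul(-1, Mul(Mul(Rational(1, 56), 118), Rational(1, 3138))) = Mul(-1, Mul(Rational(59, 28), Rational(1, 3138))) = Mul(-1, Rational(59, 87864)) = Rational(-59, 87864)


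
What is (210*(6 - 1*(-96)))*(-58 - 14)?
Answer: -1542240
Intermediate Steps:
(210*(6 - 1*(-96)))*(-58 - 14) = (210*(6 + 96))*(-72) = (210*102)*(-72) = 21420*(-72) = -1542240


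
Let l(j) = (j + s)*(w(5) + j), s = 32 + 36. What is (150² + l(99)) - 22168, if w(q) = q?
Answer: 17700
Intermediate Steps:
s = 68
l(j) = (5 + j)*(68 + j) (l(j) = (j + 68)*(5 + j) = (68 + j)*(5 + j) = (5 + j)*(68 + j))
(150² + l(99)) - 22168 = (150² + (340 + 99² + 73*99)) - 22168 = (22500 + (340 + 9801 + 7227)) - 22168 = (22500 + 17368) - 22168 = 39868 - 22168 = 17700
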